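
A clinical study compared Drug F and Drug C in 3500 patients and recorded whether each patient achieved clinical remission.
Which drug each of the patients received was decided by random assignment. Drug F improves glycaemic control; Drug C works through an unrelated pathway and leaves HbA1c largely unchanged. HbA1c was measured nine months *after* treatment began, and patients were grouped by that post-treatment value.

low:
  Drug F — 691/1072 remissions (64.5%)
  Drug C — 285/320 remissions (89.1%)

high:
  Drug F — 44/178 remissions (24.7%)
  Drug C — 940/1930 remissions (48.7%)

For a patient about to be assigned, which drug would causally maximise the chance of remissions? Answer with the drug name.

Within every HbA1c level Drug C has the higher rate, yet pooled Drug F does — Simpson's reversal.
HbA1c here is a post-treatment variable shaped by the drug; conditioning on it would introduce bias rather than remove it. The overall comparison is the causal one.
Pooled: Drug F 58.8% vs Drug C 54.4%; Drug F is higher overall.

Drug F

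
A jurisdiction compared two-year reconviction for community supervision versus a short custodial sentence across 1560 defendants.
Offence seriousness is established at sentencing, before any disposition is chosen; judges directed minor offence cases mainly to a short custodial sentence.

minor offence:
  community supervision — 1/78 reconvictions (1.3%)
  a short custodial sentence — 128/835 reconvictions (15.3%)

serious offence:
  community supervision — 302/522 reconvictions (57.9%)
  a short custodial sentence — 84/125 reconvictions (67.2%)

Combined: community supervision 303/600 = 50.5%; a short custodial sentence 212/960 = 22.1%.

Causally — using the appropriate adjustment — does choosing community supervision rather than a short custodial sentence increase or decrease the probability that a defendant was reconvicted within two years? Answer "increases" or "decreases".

The offence seriousness-specific comparison favours community supervision throughout, but the pooled figures favour a short custodial sentence. The question is whether to condition on offence seriousness.
Here offence seriousness is a common cause — it drives both which disposition a case falls under and the outcome. The crude comparison mixes populations; the stratum-specific rates are the causally relevant ones.
Within each level — minor offence: 1.3% vs 15.3%; serious offence: 57.9% vs 67.2% — community supervision is lower every time.

decreases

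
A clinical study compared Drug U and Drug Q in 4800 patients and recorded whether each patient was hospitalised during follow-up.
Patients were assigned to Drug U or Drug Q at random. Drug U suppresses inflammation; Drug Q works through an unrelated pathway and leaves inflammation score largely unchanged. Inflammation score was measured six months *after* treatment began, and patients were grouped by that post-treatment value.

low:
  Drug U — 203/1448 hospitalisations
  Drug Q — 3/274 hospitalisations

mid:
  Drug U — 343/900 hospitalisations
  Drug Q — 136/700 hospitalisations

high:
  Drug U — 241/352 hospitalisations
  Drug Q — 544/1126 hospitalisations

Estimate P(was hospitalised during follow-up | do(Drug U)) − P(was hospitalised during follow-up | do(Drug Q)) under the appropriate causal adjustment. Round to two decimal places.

Drug Q is lower inside every inflammation score stratum but Drug U is lower in aggregate. Whether to stratify depends on how inflammation score relates to the drug.
Inflammation score lies on the pathway drug → inflammation score → outcome, so adjusting for it blocks the indirect effect. For the total causal effect of drug, use the unadjusted pooled rates.
The causal difference is the pooled difference: 0.291 − 0.325 = -0.034.

-0.03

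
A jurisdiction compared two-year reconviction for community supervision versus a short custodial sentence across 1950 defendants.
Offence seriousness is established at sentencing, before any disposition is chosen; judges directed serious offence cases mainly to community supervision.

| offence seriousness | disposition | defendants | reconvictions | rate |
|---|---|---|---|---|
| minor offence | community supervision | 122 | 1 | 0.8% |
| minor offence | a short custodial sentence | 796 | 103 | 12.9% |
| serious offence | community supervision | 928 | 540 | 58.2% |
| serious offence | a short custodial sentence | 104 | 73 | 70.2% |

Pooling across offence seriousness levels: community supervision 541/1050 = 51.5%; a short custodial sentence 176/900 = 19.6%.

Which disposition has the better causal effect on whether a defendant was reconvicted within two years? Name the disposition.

The stratified and pooled comparisons disagree (community supervision wins within each offence seriousness; a short custodial sentence wins overall), so the answer turns on the causal role of offence seriousness.
Nothing the disposition does changes offence seriousness; the imbalance is an allocation artefact. With offence seriousness also predicting the outcome, the pooled figure is confounded, and the within-stratum comparison is the causal one.
Within each level — minor offence: 0.8% vs 12.9%; serious offence: 58.2% vs 70.2% — community supervision is lower every time.

community supervision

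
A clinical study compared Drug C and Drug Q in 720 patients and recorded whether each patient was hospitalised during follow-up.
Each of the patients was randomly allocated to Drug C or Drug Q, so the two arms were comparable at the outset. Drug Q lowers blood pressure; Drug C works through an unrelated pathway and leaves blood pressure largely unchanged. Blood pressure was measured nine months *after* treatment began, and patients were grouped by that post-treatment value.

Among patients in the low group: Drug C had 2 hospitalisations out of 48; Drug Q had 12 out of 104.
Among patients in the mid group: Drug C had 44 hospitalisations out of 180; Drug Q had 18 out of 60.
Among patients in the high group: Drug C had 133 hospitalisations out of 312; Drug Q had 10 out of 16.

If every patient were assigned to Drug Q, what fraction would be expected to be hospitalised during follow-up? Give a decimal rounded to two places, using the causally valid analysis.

0.22

Within every blood pressure level Drug C has the lower rate, yet pooled Drug Q does — Simpson's reversal.
The distribution of blood pressure is itself part of what the drug does — it is an intermediate outcome. Holding it fixed would remove that part of the effect; the total effect is the pooled difference.
So P(outcome | do(Drug Q)) is just the pooled rate for Drug Q: 40/180 = 0.222.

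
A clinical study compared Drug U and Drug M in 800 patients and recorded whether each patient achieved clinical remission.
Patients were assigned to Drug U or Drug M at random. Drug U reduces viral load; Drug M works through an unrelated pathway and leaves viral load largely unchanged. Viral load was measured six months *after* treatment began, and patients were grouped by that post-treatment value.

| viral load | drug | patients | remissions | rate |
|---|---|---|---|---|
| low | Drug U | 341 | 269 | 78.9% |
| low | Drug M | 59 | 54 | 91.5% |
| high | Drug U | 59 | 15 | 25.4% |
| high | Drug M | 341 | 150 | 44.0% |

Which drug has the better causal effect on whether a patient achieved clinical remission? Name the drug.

The distribution of viral load is itself part of what the drug does — it is an intermediate outcome. Holding it fixed would remove that part of the effect; the total effect is the pooled difference.
Pooled: Drug U 71.0% vs Drug M 51.0%; Drug U is higher overall.

Drug U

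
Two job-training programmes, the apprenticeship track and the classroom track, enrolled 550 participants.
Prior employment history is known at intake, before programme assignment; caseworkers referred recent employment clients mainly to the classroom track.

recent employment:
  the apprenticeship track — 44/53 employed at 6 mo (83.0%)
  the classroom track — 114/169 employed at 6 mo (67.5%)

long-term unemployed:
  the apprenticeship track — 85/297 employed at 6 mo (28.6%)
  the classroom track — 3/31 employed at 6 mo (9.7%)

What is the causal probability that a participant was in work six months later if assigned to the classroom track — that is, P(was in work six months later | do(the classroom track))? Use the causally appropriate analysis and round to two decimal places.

0.33

the apprenticeship track is higher inside every prior employment history stratum but the classroom track is higher in aggregate. Whether to stratify depends on how prior employment history relates to the programme.
Prior employment history differs across programmes for reasons unrelated to any effect of the programme itself, and it separately predicts the outcome — a classic confounder. We must compare within prior employment history levels.
Standardising the classroom track to the population prior employment history mix: 0.404·114/169 + 0.596·3/31 = 0.330.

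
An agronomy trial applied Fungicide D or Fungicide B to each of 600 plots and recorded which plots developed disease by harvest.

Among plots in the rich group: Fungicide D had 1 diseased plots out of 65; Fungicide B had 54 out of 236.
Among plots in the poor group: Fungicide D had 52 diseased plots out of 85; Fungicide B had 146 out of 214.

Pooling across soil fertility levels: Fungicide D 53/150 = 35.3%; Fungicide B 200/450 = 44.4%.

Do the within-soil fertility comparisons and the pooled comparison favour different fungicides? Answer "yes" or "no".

Within each soil fertility level (rich 1.5% vs 22.9%; poor 61.2% vs 68.2%), Fungicide D has the lower rate every time. Pooled: 35.3% vs 44.4% — Fungicide D has the lower rate overall. They agree.

no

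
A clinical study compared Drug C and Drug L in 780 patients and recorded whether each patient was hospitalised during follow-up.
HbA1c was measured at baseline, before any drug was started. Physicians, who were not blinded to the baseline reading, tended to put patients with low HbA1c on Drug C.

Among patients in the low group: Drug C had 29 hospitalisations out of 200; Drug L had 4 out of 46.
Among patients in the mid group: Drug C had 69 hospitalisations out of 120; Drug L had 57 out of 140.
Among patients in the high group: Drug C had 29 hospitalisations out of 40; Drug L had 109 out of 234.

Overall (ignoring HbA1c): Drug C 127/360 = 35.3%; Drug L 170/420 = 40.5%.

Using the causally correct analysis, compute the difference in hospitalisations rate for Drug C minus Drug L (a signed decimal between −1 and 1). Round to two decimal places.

HbA1c satisfies the back-door criterion: it is not a descendant of the drug, and it blocks the spurious path from drug to outcome. Adjusting for it (i.e., using the within-HbA1c rates) gives the causal effect.
Adjusting over the population distribution of HbA1c: 0.315·(0.145−0.087) + 0.333·(0.575−0.407) + 0.351·(0.725−0.466) = +0.165.

+0.17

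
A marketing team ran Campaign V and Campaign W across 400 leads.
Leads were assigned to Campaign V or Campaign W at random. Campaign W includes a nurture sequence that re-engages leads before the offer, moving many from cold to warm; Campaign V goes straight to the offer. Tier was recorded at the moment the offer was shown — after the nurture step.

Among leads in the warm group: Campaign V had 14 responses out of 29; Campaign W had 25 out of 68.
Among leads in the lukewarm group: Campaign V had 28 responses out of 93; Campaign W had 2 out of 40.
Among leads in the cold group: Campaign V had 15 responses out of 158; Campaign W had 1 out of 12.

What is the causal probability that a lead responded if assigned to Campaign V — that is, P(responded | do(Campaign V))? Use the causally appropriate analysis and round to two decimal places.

Within every engagement tier level Campaign V has the higher rate, yet pooled Campaign W does — Simpson's reversal.
Engagement tier is downstream of the campaign. One should not condition on a consequence of treatment, so the overall rates are the right comparison.
So P(outcome | do(Campaign V)) is just the pooled rate for Campaign V: 57/280 = 0.204.

0.20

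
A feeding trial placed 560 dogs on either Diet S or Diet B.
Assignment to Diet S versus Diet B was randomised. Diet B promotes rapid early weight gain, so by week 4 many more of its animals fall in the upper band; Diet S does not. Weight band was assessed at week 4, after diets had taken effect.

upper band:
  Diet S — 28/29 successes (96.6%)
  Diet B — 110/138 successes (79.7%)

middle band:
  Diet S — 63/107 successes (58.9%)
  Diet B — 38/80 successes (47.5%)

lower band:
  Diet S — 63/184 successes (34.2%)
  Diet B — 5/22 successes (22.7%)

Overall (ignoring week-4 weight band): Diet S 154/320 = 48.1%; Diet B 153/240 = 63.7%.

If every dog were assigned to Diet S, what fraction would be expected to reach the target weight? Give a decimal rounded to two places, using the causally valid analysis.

Stratifying would compare diets among dogs the diets themselves sorted into week-4 weight band groups — a form of selection on an intermediate. The unconditioned pooled rates give the total causal effect.
So P(outcome | do(Diet S)) is just the pooled rate for Diet S: 154/320 = 0.481.

0.48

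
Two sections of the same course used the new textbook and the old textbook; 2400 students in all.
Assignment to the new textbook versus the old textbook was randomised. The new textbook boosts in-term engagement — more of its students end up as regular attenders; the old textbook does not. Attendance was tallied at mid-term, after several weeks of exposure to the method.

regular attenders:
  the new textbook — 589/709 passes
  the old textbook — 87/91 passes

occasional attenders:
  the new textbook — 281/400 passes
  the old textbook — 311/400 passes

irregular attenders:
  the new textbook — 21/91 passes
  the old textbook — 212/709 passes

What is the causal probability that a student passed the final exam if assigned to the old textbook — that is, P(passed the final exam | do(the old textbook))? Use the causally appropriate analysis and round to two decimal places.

0.51

The mid-term attendance-specific comparison favours the old textbook throughout, but the pooled figures favour the new textbook. The question is whether to condition on mid-term attendance.
Mid-term attendance lies on the pathway teaching method → mid-term attendance → outcome, so adjusting for it blocks the indirect effect. For the total causal effect of teaching method, use the unadjusted pooled rates.
So P(outcome | do(the old textbook)) is just the pooled rate for the old textbook: 610/1200 = 0.508.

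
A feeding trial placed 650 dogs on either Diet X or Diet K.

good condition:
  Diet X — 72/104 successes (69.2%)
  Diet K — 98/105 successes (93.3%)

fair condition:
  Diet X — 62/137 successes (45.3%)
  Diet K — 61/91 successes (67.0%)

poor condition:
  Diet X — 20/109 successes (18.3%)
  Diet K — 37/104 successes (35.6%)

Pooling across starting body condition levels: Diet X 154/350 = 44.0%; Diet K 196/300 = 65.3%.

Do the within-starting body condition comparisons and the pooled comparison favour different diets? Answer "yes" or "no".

Within each starting body condition level (good condition 69.2% vs 93.3%; fair condition 45.3% vs 67.0%; poor condition 18.3% vs 35.6%), Diet K has the higher rate every time. Pooled: 44.0% vs 65.3% — Diet K has the higher rate overall. They agree.

no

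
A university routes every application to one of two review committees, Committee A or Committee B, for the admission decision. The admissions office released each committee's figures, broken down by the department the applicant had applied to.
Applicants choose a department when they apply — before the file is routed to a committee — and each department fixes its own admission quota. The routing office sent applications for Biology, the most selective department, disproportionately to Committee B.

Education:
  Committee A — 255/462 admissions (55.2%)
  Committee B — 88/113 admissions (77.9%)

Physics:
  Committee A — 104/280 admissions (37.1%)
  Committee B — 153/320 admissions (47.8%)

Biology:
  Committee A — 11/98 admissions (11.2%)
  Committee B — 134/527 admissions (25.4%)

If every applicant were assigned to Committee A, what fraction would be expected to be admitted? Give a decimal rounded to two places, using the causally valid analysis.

0.34

Committee B is higher inside every department stratum but Committee A is higher in aggregate. Whether to stratify depends on how department relates to the review committee.
Here department is a common cause — it drives both which review committee a case falls under and the outcome. The crude comparison mixes populations; the stratum-specific rates are the causally relevant ones.
Standardising Committee A to the population department mix: 0.319·255/462 + 0.333·104/280 + 0.347·11/98 = 0.339.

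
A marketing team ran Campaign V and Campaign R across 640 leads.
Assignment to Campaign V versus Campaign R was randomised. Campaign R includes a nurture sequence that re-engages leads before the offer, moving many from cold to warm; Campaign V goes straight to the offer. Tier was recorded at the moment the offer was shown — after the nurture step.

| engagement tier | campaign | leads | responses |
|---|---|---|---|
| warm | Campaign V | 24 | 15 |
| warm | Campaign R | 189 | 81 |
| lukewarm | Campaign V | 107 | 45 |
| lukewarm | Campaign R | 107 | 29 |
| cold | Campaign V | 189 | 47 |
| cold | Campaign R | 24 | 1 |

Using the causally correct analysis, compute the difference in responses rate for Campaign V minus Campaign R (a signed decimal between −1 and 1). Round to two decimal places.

Campaign V is higher inside every engagement tier stratum but Campaign R is higher in aggregate. Whether to stratify depends on how engagement tier relates to the campaign.
Engagement tier is downstream of the campaign. One should not condition on a consequence of treatment, so the overall rates are the right comparison.
The causal difference is the pooled difference: 0.334 − 0.347 = -0.013.

-0.01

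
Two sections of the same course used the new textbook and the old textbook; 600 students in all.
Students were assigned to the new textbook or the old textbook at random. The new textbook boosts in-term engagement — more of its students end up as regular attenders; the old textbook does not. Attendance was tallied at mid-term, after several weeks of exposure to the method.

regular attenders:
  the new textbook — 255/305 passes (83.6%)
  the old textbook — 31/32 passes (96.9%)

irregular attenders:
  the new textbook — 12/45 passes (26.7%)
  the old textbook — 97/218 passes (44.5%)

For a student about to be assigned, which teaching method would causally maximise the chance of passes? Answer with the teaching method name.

The mid-term attendance-specific comparison favours the old textbook throughout, but the pooled figures favour the new textbook. The question is whether to condition on mid-term attendance.
Mid-term attendance is downstream of the teaching method. One should not condition on a consequence of treatment, so the overall rates are the right comparison.
Pooled: the new textbook 76.3% vs the old textbook 51.2%; the new textbook is higher overall.

the new textbook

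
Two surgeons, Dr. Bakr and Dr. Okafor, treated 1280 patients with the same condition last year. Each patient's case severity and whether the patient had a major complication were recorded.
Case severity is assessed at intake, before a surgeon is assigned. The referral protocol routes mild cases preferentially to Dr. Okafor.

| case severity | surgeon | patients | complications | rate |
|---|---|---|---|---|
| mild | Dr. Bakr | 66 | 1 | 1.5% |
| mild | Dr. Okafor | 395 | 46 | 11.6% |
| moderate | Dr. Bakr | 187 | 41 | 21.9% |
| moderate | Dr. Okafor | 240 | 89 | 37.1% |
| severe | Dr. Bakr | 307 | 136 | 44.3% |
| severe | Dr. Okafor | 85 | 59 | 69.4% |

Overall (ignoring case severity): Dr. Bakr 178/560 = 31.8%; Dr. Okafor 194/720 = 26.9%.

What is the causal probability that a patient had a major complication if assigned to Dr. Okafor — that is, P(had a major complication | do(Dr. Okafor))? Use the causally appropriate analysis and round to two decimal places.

0.38

The stratified and pooled comparisons disagree (Dr. Bakr wins within each case severity; Dr. Okafor wins overall), so the answer turns on the causal role of case severity.
Case severity satisfies the back-door criterion: it is not a descendant of the surgeon, and it blocks the spurious path from surgeon to outcome. Adjusting for it (i.e., using the within-case severity rates) gives the causal effect.
Standardising Dr. Okafor to the population case severity mix: 0.360·46/395 + 0.334·89/240 + 0.306·59/85 = 0.378.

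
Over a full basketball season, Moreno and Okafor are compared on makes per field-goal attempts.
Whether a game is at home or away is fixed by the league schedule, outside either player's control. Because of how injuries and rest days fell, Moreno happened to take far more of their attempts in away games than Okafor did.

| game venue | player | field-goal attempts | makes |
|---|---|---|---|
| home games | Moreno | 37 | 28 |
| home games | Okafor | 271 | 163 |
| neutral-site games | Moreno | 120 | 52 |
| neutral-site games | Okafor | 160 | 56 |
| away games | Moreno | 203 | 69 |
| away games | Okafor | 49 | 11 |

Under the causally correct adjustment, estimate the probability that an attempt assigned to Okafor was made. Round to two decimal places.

Game venue satisfies the back-door criterion: it is not a descendant of the player, and it blocks the spurious path from player to outcome. Adjusting for it (i.e., using the within-game venue rates) gives the causal effect.
Standardising Okafor to the population game venue mix: 0.367·163/271 + 0.333·56/160 + 0.300·11/49 = 0.405.

0.40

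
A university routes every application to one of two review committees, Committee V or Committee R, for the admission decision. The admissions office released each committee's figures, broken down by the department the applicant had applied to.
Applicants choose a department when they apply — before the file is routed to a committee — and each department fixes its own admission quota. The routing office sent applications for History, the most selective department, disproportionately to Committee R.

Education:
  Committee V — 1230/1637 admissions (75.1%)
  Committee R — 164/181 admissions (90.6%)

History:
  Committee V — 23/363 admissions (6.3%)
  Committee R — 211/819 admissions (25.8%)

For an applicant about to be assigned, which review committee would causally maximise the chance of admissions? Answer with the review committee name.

Department satisfies the back-door criterion: it is not a descendant of the review committee, and it blocks the spurious path from review committee to outcome. Adjusting for it (i.e., using the within-department rates) gives the causal effect.
Within each level — Education: 75.1% vs 90.6%; History: 6.3% vs 25.8% — Committee R is higher every time.

Committee R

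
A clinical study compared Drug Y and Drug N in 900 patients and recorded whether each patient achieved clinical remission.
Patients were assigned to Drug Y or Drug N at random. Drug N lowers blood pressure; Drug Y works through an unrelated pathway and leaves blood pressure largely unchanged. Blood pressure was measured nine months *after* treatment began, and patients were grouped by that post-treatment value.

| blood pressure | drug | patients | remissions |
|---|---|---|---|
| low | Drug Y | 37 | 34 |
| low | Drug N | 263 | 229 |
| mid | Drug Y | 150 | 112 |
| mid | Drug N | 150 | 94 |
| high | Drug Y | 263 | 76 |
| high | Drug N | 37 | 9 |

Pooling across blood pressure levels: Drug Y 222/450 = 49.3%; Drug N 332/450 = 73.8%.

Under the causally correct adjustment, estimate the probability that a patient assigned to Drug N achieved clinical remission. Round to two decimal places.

Within every blood pressure level Drug Y has the higher rate, yet pooled Drug N does — Simpson's reversal.
Blood pressure is recorded after the drug and is itself shifted by it — it sits on the causal path from drug to outcome. Conditioning on a mediator would strip out part of the effect we want; the pooled comparison gives the total causal effect.
So P(outcome | do(Drug N)) is just the pooled rate for Drug N: 332/450 = 0.738.

0.74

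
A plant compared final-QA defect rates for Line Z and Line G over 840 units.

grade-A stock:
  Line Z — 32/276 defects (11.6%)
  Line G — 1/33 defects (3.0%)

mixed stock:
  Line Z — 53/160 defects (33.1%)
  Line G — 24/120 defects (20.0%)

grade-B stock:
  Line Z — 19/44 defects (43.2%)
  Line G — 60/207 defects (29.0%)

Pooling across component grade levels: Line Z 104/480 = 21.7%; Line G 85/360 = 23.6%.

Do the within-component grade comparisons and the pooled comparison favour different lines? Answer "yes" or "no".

Within each component grade level (grade-A stock 11.6% vs 3.0%; mixed stock 33.1% vs 20.0%; grade-B stock 43.2% vs 29.0%), Line G has the lower rate every time. Pooled: 21.7% vs 23.6% — Line Z has the lower rate overall. The two comparisons disagree.

yes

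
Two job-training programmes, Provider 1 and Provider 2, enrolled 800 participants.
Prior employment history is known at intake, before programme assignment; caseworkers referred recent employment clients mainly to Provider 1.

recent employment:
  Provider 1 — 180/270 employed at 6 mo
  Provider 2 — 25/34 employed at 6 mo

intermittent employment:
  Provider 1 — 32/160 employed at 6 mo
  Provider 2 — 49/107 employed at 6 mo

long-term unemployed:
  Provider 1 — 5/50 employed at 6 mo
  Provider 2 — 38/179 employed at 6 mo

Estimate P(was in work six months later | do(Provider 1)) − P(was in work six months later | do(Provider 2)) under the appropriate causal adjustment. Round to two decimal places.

The prior employment history-specific comparison favours Provider 2 throughout, but the pooled figures favour Provider 1. The question is whether to condition on prior employment history.
Here prior employment history is a common cause — it drives both which programme a case falls under and the outcome. The crude comparison mixes populations; the stratum-specific rates are the causally relevant ones.
Adjusting over the population distribution of prior employment history: 0.380·(0.667−0.735) + 0.334·(0.200−0.458) + 0.286·(0.100−0.212) = -0.144.

-0.14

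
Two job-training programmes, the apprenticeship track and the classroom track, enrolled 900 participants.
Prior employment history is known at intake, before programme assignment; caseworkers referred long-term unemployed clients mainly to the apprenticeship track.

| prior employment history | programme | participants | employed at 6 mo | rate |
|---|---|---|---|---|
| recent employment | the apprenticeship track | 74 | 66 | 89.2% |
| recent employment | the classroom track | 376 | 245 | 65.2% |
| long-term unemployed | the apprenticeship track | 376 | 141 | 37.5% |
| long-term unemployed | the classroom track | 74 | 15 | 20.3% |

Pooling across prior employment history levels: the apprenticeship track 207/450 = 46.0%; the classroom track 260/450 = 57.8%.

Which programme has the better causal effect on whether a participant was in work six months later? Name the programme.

the apprenticeship track

The prior employment history-specific comparison favours the apprenticeship track throughout, but the pooled figures favour the classroom track. The question is whether to condition on prior employment history.
Nothing the programme does changes prior employment history; the imbalance is an allocation artefact. With prior employment history also predicting the outcome, the pooled figure is confounded, and the within-stratum comparison is the causal one.
Within each level — recent employment: 89.2% vs 65.2%; long-term unemployed: 37.5% vs 20.3% — the apprenticeship track is higher every time.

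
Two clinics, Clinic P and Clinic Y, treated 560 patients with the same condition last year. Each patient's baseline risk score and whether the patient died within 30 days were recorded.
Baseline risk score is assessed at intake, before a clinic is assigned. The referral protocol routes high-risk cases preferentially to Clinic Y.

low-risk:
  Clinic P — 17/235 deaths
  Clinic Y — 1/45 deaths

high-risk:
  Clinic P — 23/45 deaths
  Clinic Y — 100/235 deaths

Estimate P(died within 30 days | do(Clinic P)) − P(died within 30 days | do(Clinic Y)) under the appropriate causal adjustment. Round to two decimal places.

Clinic Y is lower inside every baseline risk score stratum but Clinic P is lower in aggregate. Whether to stratify depends on how baseline risk score relates to the clinic.
Since baseline risk score is a pre-existing factor (not a product of the clinic) and it affects the outcome on its own, it is a confounder. The stratified rates, not the pooled rate, identify the causal effect.
Adjusting over the population distribution of baseline risk score: 0.500·(0.072−0.022) + 0.500·(0.511−0.426) = +0.068.

+0.07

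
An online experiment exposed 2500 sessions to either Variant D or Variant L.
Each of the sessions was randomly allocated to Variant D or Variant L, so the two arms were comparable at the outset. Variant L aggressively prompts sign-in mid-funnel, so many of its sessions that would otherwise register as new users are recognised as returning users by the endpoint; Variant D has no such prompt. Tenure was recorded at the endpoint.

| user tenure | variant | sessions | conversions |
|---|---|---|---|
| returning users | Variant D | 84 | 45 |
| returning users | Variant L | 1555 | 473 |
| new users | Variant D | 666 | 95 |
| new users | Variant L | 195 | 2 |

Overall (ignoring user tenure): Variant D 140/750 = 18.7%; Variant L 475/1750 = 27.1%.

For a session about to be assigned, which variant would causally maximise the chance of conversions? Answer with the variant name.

Variant L

The distribution of user tenure is itself part of what the variant does — it is an intermediate outcome. Holding it fixed would remove that part of the effect; the total effect is the pooled difference.
Pooled: Variant D 18.7% vs Variant L 27.1%; Variant L is higher overall.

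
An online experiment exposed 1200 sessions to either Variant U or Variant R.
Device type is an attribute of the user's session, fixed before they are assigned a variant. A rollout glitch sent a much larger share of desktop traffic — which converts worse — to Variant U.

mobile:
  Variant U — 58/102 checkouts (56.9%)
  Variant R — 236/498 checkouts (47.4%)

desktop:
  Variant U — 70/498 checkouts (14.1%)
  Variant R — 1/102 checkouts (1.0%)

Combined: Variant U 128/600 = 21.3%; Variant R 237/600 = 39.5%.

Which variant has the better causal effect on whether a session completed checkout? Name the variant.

Nothing the variant does changes device type; the imbalance is an allocation artefact. With device type also predicting the outcome, the pooled figure is confounded, and the within-stratum comparison is the causal one.
Within each level — mobile: 56.9% vs 47.4%; desktop: 14.1% vs 1.0% — Variant U is higher every time.

Variant U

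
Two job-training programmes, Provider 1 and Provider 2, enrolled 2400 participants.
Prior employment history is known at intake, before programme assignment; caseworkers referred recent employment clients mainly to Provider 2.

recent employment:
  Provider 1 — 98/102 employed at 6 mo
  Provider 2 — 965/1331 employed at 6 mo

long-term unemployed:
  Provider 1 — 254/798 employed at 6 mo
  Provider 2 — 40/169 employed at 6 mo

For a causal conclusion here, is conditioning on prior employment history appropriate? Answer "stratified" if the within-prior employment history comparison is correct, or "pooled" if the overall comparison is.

The stratified and pooled comparisons disagree (Provider 1 wins within each prior employment history; Provider 2 wins overall), so the answer turns on the causal role of prior employment history.
Prior employment history satisfies the back-door criterion: it is not a descendant of the programme, and it blocks the spurious path from programme to outcome. Adjusting for it (i.e., using the within-prior employment history rates) gives the causal effect.
Within each level — recent employment: 96.1% vs 72.5%; long-term unemployed: 31.8% vs 23.7% — Provider 1 is higher every time.

stratified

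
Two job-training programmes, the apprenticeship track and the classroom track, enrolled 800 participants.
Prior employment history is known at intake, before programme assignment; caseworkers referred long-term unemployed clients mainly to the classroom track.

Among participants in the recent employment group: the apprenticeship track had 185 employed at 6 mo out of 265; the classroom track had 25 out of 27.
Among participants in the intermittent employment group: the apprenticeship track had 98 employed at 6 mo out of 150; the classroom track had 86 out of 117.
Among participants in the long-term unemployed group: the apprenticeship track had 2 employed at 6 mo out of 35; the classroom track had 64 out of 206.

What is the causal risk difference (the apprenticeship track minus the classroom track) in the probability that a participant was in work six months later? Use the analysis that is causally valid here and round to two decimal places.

-0.19

The prior employment history-specific comparison favours the classroom track throughout, but the pooled figures favour the apprenticeship track. The question is whether to condition on prior employment history.
Prior employment history differs across programmes for reasons unrelated to any effect of the programme itself, and it separately predicts the outcome — a classic confounder. We must compare within prior employment history levels.
Adjusting over the population distribution of prior employment history: 0.365·(0.698−0.926) + 0.334·(0.653−0.735) + 0.301·(0.057−0.311) = -0.187.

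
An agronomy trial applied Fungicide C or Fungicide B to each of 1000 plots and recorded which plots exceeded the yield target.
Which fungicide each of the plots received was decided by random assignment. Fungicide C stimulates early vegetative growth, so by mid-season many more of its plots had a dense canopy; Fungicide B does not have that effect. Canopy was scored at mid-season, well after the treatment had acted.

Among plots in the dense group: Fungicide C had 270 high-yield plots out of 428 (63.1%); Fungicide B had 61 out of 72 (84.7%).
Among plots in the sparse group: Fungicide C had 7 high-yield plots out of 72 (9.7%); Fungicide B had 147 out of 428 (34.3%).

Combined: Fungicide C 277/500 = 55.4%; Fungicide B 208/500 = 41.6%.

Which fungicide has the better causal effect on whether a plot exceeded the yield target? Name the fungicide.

Fungicide C

The stratified and pooled comparisons disagree (Fungicide B wins within each mid-season canopy; Fungicide C wins overall), so the answer turns on the causal role of mid-season canopy.
Stratifying would compare fungicides among plots the fungicides themselves sorted into mid-season canopy groups — a form of selection on an intermediate. The unconditioned pooled rates give the total causal effect.
Pooled: Fungicide C 55.4% vs Fungicide B 41.6%; Fungicide C is higher overall.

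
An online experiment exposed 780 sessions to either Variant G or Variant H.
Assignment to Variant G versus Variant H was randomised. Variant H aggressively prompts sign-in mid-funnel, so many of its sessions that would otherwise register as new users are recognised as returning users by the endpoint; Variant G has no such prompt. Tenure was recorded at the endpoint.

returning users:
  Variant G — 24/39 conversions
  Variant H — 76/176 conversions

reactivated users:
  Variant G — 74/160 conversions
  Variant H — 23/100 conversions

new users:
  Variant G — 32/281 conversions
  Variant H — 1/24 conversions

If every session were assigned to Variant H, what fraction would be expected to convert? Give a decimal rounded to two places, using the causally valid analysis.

0.33

User tenure lies on the pathway variant → user tenure → outcome, so adjusting for it blocks the indirect effect. For the total causal effect of variant, use the unadjusted pooled rates.
So P(outcome | do(Variant H)) is just the pooled rate for Variant H: 100/300 = 0.333.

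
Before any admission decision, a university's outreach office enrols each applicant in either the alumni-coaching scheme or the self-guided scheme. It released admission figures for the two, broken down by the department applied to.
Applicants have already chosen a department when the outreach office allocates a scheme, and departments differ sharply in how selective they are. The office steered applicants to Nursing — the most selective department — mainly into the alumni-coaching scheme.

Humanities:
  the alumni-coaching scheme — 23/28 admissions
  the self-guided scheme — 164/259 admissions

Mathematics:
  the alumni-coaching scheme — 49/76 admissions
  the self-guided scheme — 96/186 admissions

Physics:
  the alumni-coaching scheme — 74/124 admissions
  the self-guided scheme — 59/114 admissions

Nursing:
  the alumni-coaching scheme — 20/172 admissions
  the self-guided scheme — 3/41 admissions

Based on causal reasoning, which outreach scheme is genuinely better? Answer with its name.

the alumni-coaching scheme

Department satisfies the back-door criterion: it is not a descendant of the outreach scheme, and it blocks the spurious path from outreach scheme to outcome. Adjusting for it (i.e., using the within-department rates) gives the causal effect.
Within each level — Humanities: 82.1% vs 63.3%; Mathematics: 64.5% vs 51.6%; Physics: 59.7% vs 51.8%; Nursing: 11.6% vs 7.3% — the alumni-coaching scheme is higher every time.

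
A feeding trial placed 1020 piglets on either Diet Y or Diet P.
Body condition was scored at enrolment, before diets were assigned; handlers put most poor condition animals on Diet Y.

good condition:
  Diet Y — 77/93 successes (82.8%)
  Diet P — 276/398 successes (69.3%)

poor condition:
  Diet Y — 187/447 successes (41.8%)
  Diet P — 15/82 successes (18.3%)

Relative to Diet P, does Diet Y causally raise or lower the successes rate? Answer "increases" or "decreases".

increases

The stratified and pooled comparisons disagree (Diet Y wins within each starting body condition; Diet P wins overall), so the answer turns on the causal role of starting body condition.
Here starting body condition is a common cause — it drives both which diet a case falls under and the outcome. The crude comparison mixes populations; the stratum-specific rates are the causally relevant ones.
Within each level — good condition: 82.8% vs 69.3%; poor condition: 41.8% vs 18.3% — Diet Y is higher every time.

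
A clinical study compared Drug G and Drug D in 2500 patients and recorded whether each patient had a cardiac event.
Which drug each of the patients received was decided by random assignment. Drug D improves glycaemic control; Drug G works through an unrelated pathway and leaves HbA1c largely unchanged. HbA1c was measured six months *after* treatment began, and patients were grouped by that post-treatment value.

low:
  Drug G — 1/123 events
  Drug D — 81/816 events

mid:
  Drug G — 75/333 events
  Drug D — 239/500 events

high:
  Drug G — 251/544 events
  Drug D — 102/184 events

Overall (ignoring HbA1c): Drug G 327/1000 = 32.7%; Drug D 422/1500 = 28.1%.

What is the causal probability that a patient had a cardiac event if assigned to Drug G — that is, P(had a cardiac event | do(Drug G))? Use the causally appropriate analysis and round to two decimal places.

0.33

HbA1c is downstream of the drug. One should not condition on a consequence of treatment, so the overall rates are the right comparison.
So P(outcome | do(Drug G)) is just the pooled rate for Drug G: 327/1000 = 0.327.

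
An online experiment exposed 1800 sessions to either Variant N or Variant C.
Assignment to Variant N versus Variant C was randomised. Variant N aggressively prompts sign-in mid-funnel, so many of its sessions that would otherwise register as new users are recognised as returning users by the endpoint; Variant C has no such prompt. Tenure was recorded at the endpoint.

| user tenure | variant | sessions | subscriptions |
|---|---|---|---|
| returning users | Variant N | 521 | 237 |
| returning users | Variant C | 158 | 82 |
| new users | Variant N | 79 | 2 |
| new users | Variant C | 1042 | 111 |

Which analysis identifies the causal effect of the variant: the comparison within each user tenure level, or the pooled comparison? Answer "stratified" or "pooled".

Variant C is higher inside every user tenure stratum but Variant N is higher in aggregate. Whether to stratify depends on how user tenure relates to the variant.
User tenure is recorded after the variant and is itself shifted by it — it sits on the causal path from variant to outcome. Conditioning on a mediator would strip out part of the effect we want; the pooled comparison gives the total causal effect.
Pooled: Variant N 39.8% vs Variant C 16.1%; Variant N is higher overall.

pooled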